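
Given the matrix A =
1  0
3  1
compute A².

[[1, 0], [6, 1]]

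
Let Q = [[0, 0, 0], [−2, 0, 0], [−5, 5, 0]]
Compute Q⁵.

Q is strictly triangular, hence nilpotent: Q³ = 0, so Q⁵ = 0.

[[0, 0, 0], [0, 0, 0], [0, 0, 0]]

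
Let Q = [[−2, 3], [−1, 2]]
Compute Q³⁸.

[[1, 0], [0, 1]]

Q² = I (check: tr Q = 0 and det Q = −1), so Q³⁸ = I since 38 is even.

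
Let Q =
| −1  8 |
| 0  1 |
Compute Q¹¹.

[[−1, 8], [0, 1]]

Q² = I (check: tr Q = 0 and det Q = −1), so Q¹¹ = Q since 11 is odd.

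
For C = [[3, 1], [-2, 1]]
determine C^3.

[[13, 11], [-22, -9]]

C^2 = [[7, 4], [-8, -1]]
C^3 = [[13, 11], [-22, -9]]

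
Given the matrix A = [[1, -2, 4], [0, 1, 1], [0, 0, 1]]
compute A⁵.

A = I + N where N = [[0, -2, 4], [0, 0, 1], [0, 0, 0]] is strictly upper-triangular, so N³ = 0.
(I + N)⁵ = I + 5·N + 10·N² = [[1, -10, 0], [0, 1, 5], [0, 0, 1]].

[[1, -10, 0], [0, 1, 5], [0, 0, 1]]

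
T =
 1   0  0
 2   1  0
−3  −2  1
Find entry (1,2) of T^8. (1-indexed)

T = I + N where N = [[0, 0, 0], [2, 0, 0], [−3, −2, 0]] is strictly lower-triangular, so N^3 = 0.
(I + N)^8 = I + 8·N + 28·N^2 = [[1, 0, 0], [16, 1, 0], [−136, −16, 1]].

0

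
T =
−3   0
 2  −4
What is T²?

[[9, 0], [−14, 16]]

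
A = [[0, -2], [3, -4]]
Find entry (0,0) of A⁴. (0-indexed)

A² = [[-6, 8], [-12, 10]]
A³ = [[24, -20], [30, -16]]
A⁴ = [[-60, 32], [-48, 4]]

-60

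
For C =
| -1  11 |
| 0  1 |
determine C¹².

C² = I (check: tr C = 0 and det C = -1), so C¹² = I since 12 is even.

[[1, 0], [0, 1]]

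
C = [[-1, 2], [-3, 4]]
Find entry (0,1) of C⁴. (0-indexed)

tr C = 3 and det C = 2, so the characteristic polynomial is λ² − (3)λ + (2) with roots 1 and 2.
Eigenvectors give P = [[1, -2], [1, -3]] with P⁻¹ = [[3, -2], [1, -1]], and C = P·diag(1, 2)·P⁻¹.
Then C⁴ = P·diag(1, 16)·P⁻¹ = [[1, -32], [1, -48]] · [[3, -2], [1, -1]] = [[-29, 30], [-45, 46]].

30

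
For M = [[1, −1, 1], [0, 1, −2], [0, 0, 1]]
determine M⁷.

[[1, −7, 49], [0, 1, −14], [0, 0, 1]]

M = I + N where N = [[0, −1, 1], [0, 0, −2], [0, 0, 0]] is strictly upper-triangular, so N³ = 0.
(I + N)⁷ = I + 7·N + 21·N² = [[1, −7, 49], [0, 1, −14], [0, 0, 1]].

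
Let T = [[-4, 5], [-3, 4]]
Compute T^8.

[[1, 0], [0, 1]]

T² = I (check: tr T = 0 and det T = -1), so T^8 = I since 8 is even.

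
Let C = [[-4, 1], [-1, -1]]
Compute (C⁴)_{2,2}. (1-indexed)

C² = [[15, -5], [5, 0]]
C³ = [[-55, 20], [-20, 5]]
C⁴ = [[200, -75], [75, -25]]

-25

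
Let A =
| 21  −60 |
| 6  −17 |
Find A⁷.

tr A = 4 and det A = 3, so the characteristic polynomial is λ² − (4)λ + (3) with roots 3 and 1.
Eigenvectors give P = [[10, 3], [3, 1]] with P⁻¹ = [[1, −3], [−3, 10]], and A = P·diag(3, 1)·P⁻¹.
Then A⁷ = P·diag(2187, 1)·P⁻¹ = [[21870, 3], [6561, 1]] · [[1, −3], [−3, 10]] = [[21861, −65580], [6558, −19673]].

[[21861, −65580], [6558, −19673]]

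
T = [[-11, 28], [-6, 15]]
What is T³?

tr T = 4 and det T = 3, so the characteristic polynomial is λ² − (4)λ + (3) with roots 3 and 1.
Eigenvectors give P = [[2, 7], [1, 3]] with P⁻¹ = [[-3, 7], [1, -2]], and T = P·diag(3, 1)·P⁻¹.
Then T³ = P·diag(27, 1)·P⁻¹ = [[54, 7], [27, 3]] · [[-3, 7], [1, -2]] = [[-155, 364], [-78, 183]].

[[-155, 364], [-78, 183]]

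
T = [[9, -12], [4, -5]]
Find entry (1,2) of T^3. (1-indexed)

tr T = 4 and det T = 3, so the characteristic polynomial is λ² − (4)λ + (3) with roots 1 and 3.
Eigenvectors give P = [[-3, -2], [-2, -1]] with P⁻¹ = [[1, -2], [-2, 3]], and T = P·diag(1, 3)·P⁻¹.
Then T^3 = P·diag(1, 27)·P⁻¹ = [[-3, -54], [-2, -27]] · [[1, -2], [-2, 3]] = [[105, -156], [52, -77]].

-156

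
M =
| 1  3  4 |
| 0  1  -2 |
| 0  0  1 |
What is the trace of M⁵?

M = I + N where N = [[0, 3, 4], [0, 0, -2], [0, 0, 0]] is strictly upper-triangular, so N³ = 0.
(I + N)⁵ = I + 5·N + 10·N² = [[1, 15, -40], [0, 1, -10], [0, 0, 1]].

3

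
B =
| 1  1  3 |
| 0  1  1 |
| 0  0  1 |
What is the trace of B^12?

3

B = I + N where N = [[0, 1, 3], [0, 0, 1], [0, 0, 0]] is strictly upper-triangular, so N^3 = 0.
(I + N)^12 = I + 12·N + 66·N^2 = [[1, 12, 102], [0, 1, 12], [0, 0, 1]].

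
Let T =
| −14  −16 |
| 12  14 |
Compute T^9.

[[−3584, −4096], [3072, 3584]]

tr T = 0 and det T = −4, so the characteristic polynomial is λ² − (0)λ + (−4) with roots −2 and 2.
Eigenvectors give P = [[4, −1], [−3, 1]] with P⁻¹ = [[1, 1], [3, 4]], and T = P·diag(−2, 2)·P⁻¹.
Then T^9 = P·diag(−512, 512)·P⁻¹ = [[−2048, −512], [1536, 512]] · [[1, 1], [3, 4]] = [[−3584, −4096], [3072, 3584]].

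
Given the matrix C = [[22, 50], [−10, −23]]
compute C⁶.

[[−2596, −6650], [1330, 3389]]

tr C = −1 and det C = −6, so the characteristic polynomial is λ² − (−1)λ + (−6) with roots −3 and 2.
Eigenvectors give P = [[−2, 5], [1, −2]] with P⁻¹ = [[2, 5], [1, 2]], and C = P·diag(−3, 2)·P⁻¹.
Then C⁶ = P·diag(729, 64)·P⁻¹ = [[−1458, 320], [729, −128]] · [[2, 5], [1, 2]] = [[−2596, −6650], [1330, 3389]].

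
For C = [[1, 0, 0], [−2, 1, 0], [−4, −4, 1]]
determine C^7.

C = I + N where N = [[0, 0, 0], [−2, 0, 0], [−4, −4, 0]] is strictly lower-triangular, so N^3 = 0.
(I + N)^7 = I + 7·N + 21·N^2 = [[1, 0, 0], [−14, 1, 0], [140, −28, 1]].

[[1, 0, 0], [−14, 1, 0], [140, −28, 1]]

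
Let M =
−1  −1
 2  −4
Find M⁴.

M² = [[−1, 5], [−10, 14]]
M³ = [[11, −19], [38, −46]]
M⁴ = [[−49, 65], [−130, 146]]

[[−49, 65], [−130, 146]]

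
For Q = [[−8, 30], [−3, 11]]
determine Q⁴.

[[−134, 450], [−45, 151]]

tr Q = 3 and det Q = 2, so the characteristic polynomial is λ² − (3)λ + (2) with roots 2 and 1.
Eigenvectors give P = [[−3, 10], [−1, 3]] with P⁻¹ = [[3, −10], [1, −3]], and Q = P·diag(2, 1)·P⁻¹.
Then Q⁴ = P·diag(16, 1)·P⁻¹ = [[−48, 10], [−16, 3]] · [[3, −10], [1, −3]] = [[−134, 450], [−45, 151]].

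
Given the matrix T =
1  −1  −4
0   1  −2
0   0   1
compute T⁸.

T = I + N where N = [[0, −1, −4], [0, 0, −2], [0, 0, 0]] is strictly upper-triangular, so N³ = 0.
(I + N)⁸ = I + 8·N + 28·N² = [[1, −8, 24], [0, 1, −16], [0, 0, 1]].

[[1, −8, 24], [0, 1, −16], [0, 0, 1]]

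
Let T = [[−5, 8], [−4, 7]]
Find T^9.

tr T = 2 and det T = −3, so the characteristic polynomial is λ² − (2)λ + (−3) with roots −1 and 3.
Eigenvectors give P = [[2, −1], [1, −1]] with P⁻¹ = [[1, −1], [1, −2]], and T = P·diag(−1, 3)·P⁻¹.
Then T^9 = P·diag(−1, 19683)·P⁻¹ = [[−2, −19683], [−1, −19683]] · [[1, −1], [1, −2]] = [[−19685, 39368], [−19684, 39367]].

[[−19685, 39368], [−19684, 39367]]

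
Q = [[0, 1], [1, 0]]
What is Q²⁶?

Q² = I (check: tr Q = 0 and det Q = -1), so Q²⁶ = I since 26 is even.

[[1, 0], [0, 1]]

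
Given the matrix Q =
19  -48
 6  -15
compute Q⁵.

tr Q = 4 and det Q = 3, so the characteristic polynomial is λ² − (4)λ + (3) with roots 3 and 1.
Eigenvectors give P = [[3, -8], [1, -3]] with P⁻¹ = [[3, -8], [1, -3]], and Q = P·diag(3, 1)·P⁻¹.
Then Q⁵ = P·diag(243, 1)·P⁻¹ = [[729, -8], [243, -3]] · [[3, -8], [1, -3]] = [[2179, -5808], [726, -1935]].

[[2179, -5808], [726, -1935]]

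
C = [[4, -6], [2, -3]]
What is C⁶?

C² = C (a projection; rank 1, trace 1), so C⁶ = C.

[[4, -6], [2, -3]]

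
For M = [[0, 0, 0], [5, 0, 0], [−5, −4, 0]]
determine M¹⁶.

[[0, 0, 0], [0, 0, 0], [0, 0, 0]]

M is strictly triangular, hence nilpotent: M³ = 0, so M¹⁶ = 0.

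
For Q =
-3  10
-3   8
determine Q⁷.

tr Q = 5 and det Q = 6, so the characteristic polynomial is λ² − (5)λ + (6) with roots 3 and 2.
Eigenvectors give P = [[-5, 2], [-3, 1]] with P⁻¹ = [[1, -2], [3, -5]], and Q = P·diag(3, 2)·P⁻¹.
Then Q⁷ = P·diag(2187, 128)·P⁻¹ = [[-10935, 256], [-6561, 128]] · [[1, -2], [3, -5]] = [[-10167, 20590], [-6177, 12482]].

[[-10167, 20590], [-6177, 12482]]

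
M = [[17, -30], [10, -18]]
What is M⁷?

tr M = -1 and det M = -6, so the characteristic polynomial is λ² − (-1)λ + (-6) with roots 2 and -3.
Eigenvectors give P = [[2, -3], [1, -2]] with P⁻¹ = [[2, -3], [1, -2]], and M = P·diag(2, -3)·P⁻¹.
Then M⁷ = P·diag(128, -2187)·P⁻¹ = [[256, 6561], [128, 4374]] · [[2, -3], [1, -2]] = [[7073, -13890], [4630, -9132]].

[[7073, -13890], [4630, -9132]]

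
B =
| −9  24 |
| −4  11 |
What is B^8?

[[−13119, 39360], [−6560, 19681]]

tr B = 2 and det B = −3, so the characteristic polynomial is λ² − (2)λ + (−3) with roots −1 and 3.
Eigenvectors give P = [[3, −2], [1, −1]] with P⁻¹ = [[1, −2], [1, −3]], and B = P·diag(−1, 3)·P⁻¹.
Then B^8 = P·diag(1, 6561)·P⁻¹ = [[3, −13122], [1, −6561]] · [[1, −2], [1, −3]] = [[−13119, 39360], [−6560, 19681]].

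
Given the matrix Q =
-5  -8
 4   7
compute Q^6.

[[-727, -1456], [728, 1457]]

tr Q = 2 and det Q = -3, so the characteristic polynomial is λ² − (2)λ + (-3) with roots 3 and -1.
Eigenvectors give P = [[1, 2], [-1, -1]] with P⁻¹ = [[-1, -2], [1, 1]], and Q = P·diag(3, -1)·P⁻¹.
Then Q^6 = P·diag(729, 1)·P⁻¹ = [[729, 2], [-729, -1]] · [[-1, -2], [1, 1]] = [[-727, -1456], [728, 1457]].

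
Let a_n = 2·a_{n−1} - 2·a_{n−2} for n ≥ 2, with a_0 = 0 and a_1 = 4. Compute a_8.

With companion matrix M = [[2, -2], [1, 0]], [a_n, a_{n−1}]ᵀ = M·[a_{n−1}, a_{n−2}]ᵀ, so [a_8, a_7]ᵀ = M⁷·[a_1, a_0]ᵀ.
M⁷ = [[0, 16], [-8, 16]], giving [a_8, a_7]ᵀ = [[0], [-32]].

0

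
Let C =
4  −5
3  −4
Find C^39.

C² = I (check: tr C = 0 and det C = −1), so C^39 = C since 39 is odd.

[[4, −5], [3, −4]]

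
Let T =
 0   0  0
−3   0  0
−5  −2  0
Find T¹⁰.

[[0, 0, 0], [0, 0, 0], [0, 0, 0]]

T is strictly triangular, hence nilpotent: T³ = 0, so T¹⁰ = 0.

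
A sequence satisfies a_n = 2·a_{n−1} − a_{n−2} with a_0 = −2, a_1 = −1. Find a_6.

With companion matrix B = [[2, −1], [1, 0]], [a_n, a_{n−1}]ᵀ = B·[a_{n−1}, a_{n−2}]ᵀ, so [a_6, a_5]ᵀ = B^5·[a_1, a_0]ᵀ.
B^5 = [[6, −5], [5, −4]], giving [a_6, a_5]ᵀ = [[4], [3]].

4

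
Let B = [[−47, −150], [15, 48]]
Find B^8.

tr B = 1 and det B = −6, so the characteristic polynomial is λ² − (1)λ + (−6) with roots −2 and 3.
Eigenvectors give P = [[−10, −3], [3, 1]] with P⁻¹ = [[−1, −3], [3, 10]], and B = P·diag(−2, 3)·P⁻¹.
Then B^8 = P·diag(256, 6561)·P⁻¹ = [[−2560, −19683], [768, 6561]] · [[−1, −3], [3, 10]] = [[−56489, −189150], [18915, 63306]].

[[−56489, −189150], [18915, 63306]]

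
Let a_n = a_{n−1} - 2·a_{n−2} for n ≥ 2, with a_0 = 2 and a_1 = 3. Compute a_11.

113

With companion matrix C = [[1, -2], [1, 0]], [a_n, a_{n−1}]ᵀ = C·[a_{n−1}, a_{n−2}]ᵀ, so [a_11, a_10]ᵀ = C¹⁰·[a_1, a_0]ᵀ.
C¹⁰ = [[23, 22], [-11, 34]], giving [a_11, a_10]ᵀ = [[113], [35]].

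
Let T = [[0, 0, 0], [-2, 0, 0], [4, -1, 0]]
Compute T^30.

[[0, 0, 0], [0, 0, 0], [0, 0, 0]]

T is strictly triangular, hence nilpotent: T^3 = 0, so T^30 = 0.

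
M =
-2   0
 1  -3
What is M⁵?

tr M = -5 and det M = 6, so the characteristic polynomial is λ² − (-5)λ + (6) with roots -2 and -3.
Eigenvectors give P = [[1, 0], [1, 1]] with P⁻¹ = [[1, 0], [-1, 1]], and M = P·diag(-2, -3)·P⁻¹.
Then M⁵ = P·diag(-32, -243)·P⁻¹ = [[-32, 0], [-32, -243]] · [[1, 0], [-1, 1]] = [[-32, 0], [211, -243]].

[[-32, 0], [211, -243]]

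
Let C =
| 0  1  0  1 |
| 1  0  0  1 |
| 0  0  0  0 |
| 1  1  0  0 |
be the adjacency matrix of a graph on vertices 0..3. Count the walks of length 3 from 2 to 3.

The number of length-3 walks from vertex 2 to vertex 3 is entry (2,3) of C^3, where C is the adjacency matrix.
C^2 = [[2, 1, 0, 1], [1, 2, 0, 1], [0, 0, 0, 0], [1, 1, 0, 2]]
C^3 = [[2, 3, 0, 3], [3, 2, 0, 3], [0, 0, 0, 0], [3, 3, 0, 2]]

0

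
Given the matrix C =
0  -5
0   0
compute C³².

C is strictly triangular, hence nilpotent: C² = 0, so C³² = 0.

[[0, 0], [0, 0]]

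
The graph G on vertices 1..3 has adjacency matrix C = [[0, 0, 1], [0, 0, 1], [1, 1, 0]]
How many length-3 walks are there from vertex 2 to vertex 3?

The number of length-3 walks from vertex 2 to vertex 3 is entry (2,3) of C³, where C is the adjacency matrix.
C² = [[1, 1, 0], [1, 1, 0], [0, 0, 2]]
C³ = [[0, 0, 2], [0, 0, 2], [2, 2, 0]]

2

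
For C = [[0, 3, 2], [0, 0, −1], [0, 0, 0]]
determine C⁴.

[[0, 0, 0], [0, 0, 0], [0, 0, 0]]

C is strictly triangular, hence nilpotent: C³ = 0, so C⁴ = 0.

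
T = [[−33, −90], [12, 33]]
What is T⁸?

[[6561, 0], [0, 6561]]

tr T = 0 and det T = −9, so the characteristic polynomial is λ² − (0)λ + (−9) with roots 3 and −3.
Eigenvectors give P = [[−5, −3], [2, 1]] with P⁻¹ = [[1, 3], [−2, −5]], and T = P·diag(3, −3)·P⁻¹.
Then T⁸ = P·diag(6561, 6561)·P⁻¹ = [[−32805, −19683], [13122, 6561]] · [[1, 3], [−2, −5]] = [[6561, 0], [0, 6561]].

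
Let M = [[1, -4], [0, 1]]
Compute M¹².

[[1, -48], [0, 1]]

M = I + N where N = [[0, -4], [0, 0]] is strictly upper-triangular, so N² = 0.
(I + N)¹² = I + 12·N = [[1, -48], [0, 1]].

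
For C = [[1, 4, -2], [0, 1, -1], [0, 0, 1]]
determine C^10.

C = I + N where N = [[0, 4, -2], [0, 0, -1], [0, 0, 0]] is strictly upper-triangular, so N^3 = 0.
(I + N)^10 = I + 10·N + 45·N^2 = [[1, 40, -200], [0, 1, -10], [0, 0, 1]].

[[1, 40, -200], [0, 1, -10], [0, 0, 1]]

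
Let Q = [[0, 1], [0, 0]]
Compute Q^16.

[[0, 0], [0, 0]]

Q is strictly triangular, hence nilpotent: Q^2 = 0, so Q^16 = 0.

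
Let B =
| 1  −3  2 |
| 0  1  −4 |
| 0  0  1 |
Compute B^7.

B = I + N where N = [[0, −3, 2], [0, 0, −4], [0, 0, 0]] is strictly upper-triangular, so N^3 = 0.
(I + N)^7 = I + 7·N + 21·N^2 = [[1, −21, 266], [0, 1, −28], [0, 0, 1]].

[[1, −21, 266], [0, 1, −28], [0, 0, 1]]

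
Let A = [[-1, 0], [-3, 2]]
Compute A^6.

tr A = 1 and det A = -2, so the characteristic polynomial is λ² − (1)λ + (-2) with roots 2 and -1.
Eigenvectors give P = [[0, -1], [-1, -1]] with P⁻¹ = [[1, -1], [-1, 0]], and A = P·diag(2, -1)·P⁻¹.
Then A^6 = P·diag(64, 1)·P⁻¹ = [[0, -1], [-64, -1]] · [[1, -1], [-1, 0]] = [[1, 0], [-63, 64]].

[[1, 0], [-63, 64]]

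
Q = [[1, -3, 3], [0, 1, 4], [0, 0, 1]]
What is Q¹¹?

Q = I + N where N = [[0, -3, 3], [0, 0, 4], [0, 0, 0]] is strictly upper-triangular, so N³ = 0.
(I + N)¹¹ = I + 11·N + 55·N² = [[1, -33, -627], [0, 1, 44], [0, 0, 1]].

[[1, -33, -627], [0, 1, 44], [0, 0, 1]]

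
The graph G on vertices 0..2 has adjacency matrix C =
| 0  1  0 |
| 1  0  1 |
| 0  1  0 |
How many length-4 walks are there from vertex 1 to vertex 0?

0

The number of length-4 walks from vertex 1 to vertex 0 is entry (1,0) of C⁴, where C is the adjacency matrix.
C² = [[1, 0, 1], [0, 2, 0], [1, 0, 1]]
C³ = [[0, 2, 0], [2, 0, 2], [0, 2, 0]]
C⁴ = [[2, 0, 2], [0, 4, 0], [2, 0, 2]]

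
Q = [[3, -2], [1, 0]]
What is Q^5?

[[63, -62], [31, -30]]

tr Q = 3 and det Q = 2, so the characteristic polynomial is λ² − (3)λ + (2) with roots 1 and 2.
Eigenvectors give P = [[-1, 2], [-1, 1]] with P⁻¹ = [[1, -2], [1, -1]], and Q = P·diag(1, 2)·P⁻¹.
Then Q^5 = P·diag(1, 32)·P⁻¹ = [[-1, 64], [-1, 32]] · [[1, -2], [1, -1]] = [[63, -62], [31, -30]].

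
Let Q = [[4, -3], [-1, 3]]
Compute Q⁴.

Q² = [[19, -21], [-7, 12]]
Q³ = [[97, -120], [-40, 57]]
Q⁴ = [[508, -651], [-217, 291]]

[[508, -651], [-217, 291]]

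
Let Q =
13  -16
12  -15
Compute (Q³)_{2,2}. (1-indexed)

-111

tr Q = -2 and det Q = -3, so the characteristic polynomial is λ² − (-2)λ + (-3) with roots -3 and 1.
Eigenvectors give P = [[1, 4], [1, 3]] with P⁻¹ = [[-3, 4], [1, -1]], and Q = P·diag(-3, 1)·P⁻¹.
Then Q³ = P·diag(-27, 1)·P⁻¹ = [[-27, 4], [-27, 3]] · [[-3, 4], [1, -1]] = [[85, -112], [84, -111]].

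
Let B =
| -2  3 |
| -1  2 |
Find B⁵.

B² = I (check: tr B = 0 and det B = -1), so B⁵ = B since 5 is odd.

[[-2, 3], [-1, 2]]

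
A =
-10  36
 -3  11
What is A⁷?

tr A = 1 and det A = -2, so the characteristic polynomial is λ² − (1)λ + (-2) with roots 2 and -1.
Eigenvectors give P = [[3, 4], [1, 1]] with P⁻¹ = [[-1, 4], [1, -3]], and A = P·diag(2, -1)·P⁻¹.
Then A⁷ = P·diag(128, -1)·P⁻¹ = [[384, -4], [128, -1]] · [[-1, 4], [1, -3]] = [[-388, 1548], [-129, 515]].

[[-388, 1548], [-129, 515]]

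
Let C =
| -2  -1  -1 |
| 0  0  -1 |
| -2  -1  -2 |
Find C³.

[[-22, -11, -19], [-8, -4, -7], [-30, -15, -26]]

C² = [[6, 3, 5], [2, 1, 2], [8, 4, 7]]
C³ = [[-22, -11, -19], [-8, -4, -7], [-30, -15, -26]]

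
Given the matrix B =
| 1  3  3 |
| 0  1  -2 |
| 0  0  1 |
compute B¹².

B = I + N where N = [[0, 3, 3], [0, 0, -2], [0, 0, 0]] is strictly upper-triangular, so N³ = 0.
(I + N)¹² = I + 12·N + 66·N² = [[1, 36, -360], [0, 1, -24], [0, 0, 1]].

[[1, 36, -360], [0, 1, -24], [0, 0, 1]]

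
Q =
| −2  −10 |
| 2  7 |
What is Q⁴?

tr Q = 5 and det Q = 6, so the characteristic polynomial is λ² − (5)λ + (6) with roots 3 and 2.
Eigenvectors give P = [[−2, 5], [1, −2]] with P⁻¹ = [[2, 5], [1, 2]], and Q = P·diag(3, 2)·P⁻¹.
Then Q⁴ = P·diag(81, 16)·P⁻¹ = [[−162, 80], [81, −32]] · [[2, 5], [1, 2]] = [[−244, −650], [130, 341]].

[[−244, −650], [130, 341]]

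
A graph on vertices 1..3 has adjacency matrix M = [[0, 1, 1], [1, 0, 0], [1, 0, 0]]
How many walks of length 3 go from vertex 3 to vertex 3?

0

The number of length-3 walks from vertex 3 to vertex 3 is entry (3,3) of M^3, where M is the adjacency matrix.
M^2 = [[2, 0, 0], [0, 1, 1], [0, 1, 1]]
M^3 = [[0, 2, 2], [2, 0, 0], [2, 0, 0]]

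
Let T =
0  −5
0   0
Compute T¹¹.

[[0, 0], [0, 0]]

T is strictly triangular, hence nilpotent: T² = 0, so T¹¹ = 0.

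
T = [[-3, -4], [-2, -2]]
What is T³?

[[-91, -108], [-54, -64]]

T² = [[17, 20], [10, 12]]
T³ = [[-91, -108], [-54, -64]]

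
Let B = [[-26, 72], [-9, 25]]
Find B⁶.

tr B = -1 and det B = -2, so the characteristic polynomial is λ² − (-1)λ + (-2) with roots 1 and -2.
Eigenvectors give P = [[-8, 3], [-3, 1]] with P⁻¹ = [[1, -3], [3, -8]], and B = P·diag(1, -2)·P⁻¹.
Then B⁶ = P·diag(1, 64)·P⁻¹ = [[-8, 192], [-3, 64]] · [[1, -3], [3, -8]] = [[568, -1512], [189, -503]].

[[568, -1512], [189, -503]]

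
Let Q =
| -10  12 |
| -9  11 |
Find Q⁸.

tr Q = 1 and det Q = -2, so the characteristic polynomial is λ² − (1)λ + (-2) with roots -1 and 2.
Eigenvectors give P = [[4, 1], [3, 1]] with P⁻¹ = [[1, -1], [-3, 4]], and Q = P·diag(-1, 2)·P⁻¹.
Then Q⁸ = P·diag(1, 256)·P⁻¹ = [[4, 256], [3, 256]] · [[1, -1], [-3, 4]] = [[-764, 1020], [-765, 1021]].

[[-764, 1020], [-765, 1021]]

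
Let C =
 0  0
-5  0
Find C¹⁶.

C is strictly triangular, hence nilpotent: C² = 0, so C¹⁶ = 0.

[[0, 0], [0, 0]]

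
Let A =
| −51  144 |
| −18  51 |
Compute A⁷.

[[−37179, 104976], [−13122, 37179]]

tr A = 0 and det A = −9, so the characteristic polynomial is λ² − (0)λ + (−9) with roots −3 and 3.
Eigenvectors give P = [[3, 8], [1, 3]] with P⁻¹ = [[3, −8], [−1, 3]], and A = P·diag(−3, 3)·P⁻¹.
Then A⁷ = P·diag(−2187, 2187)·P⁻¹ = [[−6561, 17496], [−2187, 6561]] · [[3, −8], [−1, 3]] = [[−37179, 104976], [−13122, 37179]].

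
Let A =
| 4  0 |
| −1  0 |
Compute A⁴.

A² = [[16, 0], [−4, 0]]
A³ = [[64, 0], [−16, 0]]
A⁴ = [[256, 0], [−64, 0]]

[[256, 0], [−64, 0]]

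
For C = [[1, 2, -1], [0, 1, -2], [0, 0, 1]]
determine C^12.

C = I + N where N = [[0, 2, -1], [0, 0, -2], [0, 0, 0]] is strictly upper-triangular, so N^3 = 0.
(I + N)^12 = I + 12·N + 66·N^2 = [[1, 24, -276], [0, 1, -24], [0, 0, 1]].

[[1, 24, -276], [0, 1, -24], [0, 0, 1]]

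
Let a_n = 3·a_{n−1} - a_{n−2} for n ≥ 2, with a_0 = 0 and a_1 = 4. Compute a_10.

27060

With companion matrix C = [[3, -1], [1, 0]], [a_n, a_{n−1}]ᵀ = C·[a_{n−1}, a_{n−2}]ᵀ, so [a_10, a_9]ᵀ = C⁹·[a_1, a_0]ᵀ.
C⁹ = [[6765, -2584], [2584, -987]], giving [a_10, a_9]ᵀ = [[27060], [10336]].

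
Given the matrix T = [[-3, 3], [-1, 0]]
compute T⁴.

[[9, -27], [9, -18]]

T² = [[6, -9], [3, -3]]
T³ = [[-9, 18], [-6, 9]]
T⁴ = [[9, -27], [9, -18]]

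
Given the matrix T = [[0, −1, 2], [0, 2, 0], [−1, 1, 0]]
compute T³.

[[0, 2, −4], [0, 8, 0], [2, 4, 0]]

T² = [[−2, 0, 0], [0, 4, 0], [0, 3, −2]]
T³ = [[0, 2, −4], [0, 8, 0], [2, 4, 0]]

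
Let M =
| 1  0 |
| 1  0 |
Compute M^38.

M² = M (a projection; rank 1, trace 1), so M^38 = M.

[[1, 0], [1, 0]]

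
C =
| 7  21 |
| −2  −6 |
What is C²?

[[7, 21], [−2, −6]]

C² = C (a projection; rank 1, trace 1), so C² = C.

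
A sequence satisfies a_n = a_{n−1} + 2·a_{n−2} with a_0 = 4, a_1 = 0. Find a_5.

40

With companion matrix T = [[1, 2], [1, 0]], [a_n, a_{n−1}]ᵀ = T·[a_{n−1}, a_{n−2}]ᵀ, so [a_5, a_4]ᵀ = T⁴·[a_1, a_0]ᵀ.
T⁴ = [[11, 10], [5, 6]], giving [a_5, a_4]ᵀ = [[40], [24]].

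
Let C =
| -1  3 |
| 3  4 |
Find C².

[[10, 9], [9, 25]]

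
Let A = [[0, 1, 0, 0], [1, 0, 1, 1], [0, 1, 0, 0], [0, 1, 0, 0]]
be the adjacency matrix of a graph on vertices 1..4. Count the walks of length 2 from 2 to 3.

0

The number of length-2 walks from vertex 2 to vertex 3 is entry (2,3) of A^2, where A is the adjacency matrix.
A^2 = [[1, 0, 1, 1], [0, 3, 0, 0], [1, 0, 1, 1], [1, 0, 1, 1]]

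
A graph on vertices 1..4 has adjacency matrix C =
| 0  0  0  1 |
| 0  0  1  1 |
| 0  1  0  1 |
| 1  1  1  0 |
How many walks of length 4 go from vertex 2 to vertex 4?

6

The number of length-4 walks from vertex 2 to vertex 4 is entry (2,4) of C⁴, where C is the adjacency matrix.
C² = [[1, 1, 1, 0], [1, 2, 1, 1], [1, 1, 2, 1], [0, 1, 1, 3]]
C³ = [[0, 1, 1, 3], [1, 2, 3, 4], [1, 3, 2, 4], [3, 4, 4, 2]]
C⁴ = [[3, 4, 4, 2], [4, 7, 6, 6], [4, 6, 7, 6], [2, 6, 6, 11]]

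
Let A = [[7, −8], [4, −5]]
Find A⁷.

[[4375, −4376], [2188, −2189]]

tr A = 2 and det A = −3, so the characteristic polynomial is λ² − (2)λ + (−3) with roots 3 and −1.
Eigenvectors give P = [[2, −1], [1, −1]] with P⁻¹ = [[1, −1], [1, −2]], and A = P·diag(3, −1)·P⁻¹.
Then A⁷ = P·diag(2187, −1)·P⁻¹ = [[4374, 1], [2187, 1]] · [[1, −1], [1, −2]] = [[4375, −4376], [2188, −2189]].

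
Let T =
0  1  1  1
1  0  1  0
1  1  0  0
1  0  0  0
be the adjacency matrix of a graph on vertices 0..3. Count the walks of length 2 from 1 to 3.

The number of length-2 walks from vertex 1 to vertex 3 is entry (1,3) of T², where T is the adjacency matrix.
T² = [[3, 1, 1, 0], [1, 2, 1, 1], [1, 1, 2, 1], [0, 1, 1, 1]]

1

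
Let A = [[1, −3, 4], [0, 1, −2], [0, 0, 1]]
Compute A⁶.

[[1, −18, 114], [0, 1, −12], [0, 0, 1]]

A = I + N where N = [[0, −3, 4], [0, 0, −2], [0, 0, 0]] is strictly upper-triangular, so N³ = 0.
(I + N)⁶ = I + 6·N + 15·N² = [[1, −18, 114], [0, 1, −12], [0, 0, 1]].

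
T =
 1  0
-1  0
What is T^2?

[[1, 0], [-1, 0]]

T² = T (a projection; rank 1, trace 1), so T^2 = T.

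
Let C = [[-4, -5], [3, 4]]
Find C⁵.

C² = I (check: tr C = 0 and det C = -1), so C⁵ = C since 5 is odd.

[[-4, -5], [3, 4]]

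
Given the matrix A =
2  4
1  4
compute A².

[[8, 24], [6, 20]]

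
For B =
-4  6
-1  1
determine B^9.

[[-1534, 3066], [-511, 1021]]

tr B = -3 and det B = 2, so the characteristic polynomial is λ² − (-3)λ + (2) with roots -2 and -1.
Eigenvectors give P = [[3, -2], [1, -1]] with P⁻¹ = [[1, -2], [1, -3]], and B = P·diag(-2, -1)·P⁻¹.
Then B^9 = P·diag(-512, -1)·P⁻¹ = [[-1536, 2], [-512, 1]] · [[1, -2], [1, -3]] = [[-1534, 3066], [-511, 1021]].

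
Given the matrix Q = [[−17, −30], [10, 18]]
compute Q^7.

tr Q = 1 and det Q = −6, so the characteristic polynomial is λ² − (1)λ + (−6) with roots 3 and −2.
Eigenvectors give P = [[−3, −2], [2, 1]] with P⁻¹ = [[1, 2], [−2, −3]], and Q = P·diag(3, −2)·P⁻¹.
Then Q^7 = P·diag(2187, −128)·P⁻¹ = [[−6561, 256], [4374, −128]] · [[1, 2], [−2, −3]] = [[−7073, −13890], [4630, 9132]].

[[−7073, −13890], [4630, 9132]]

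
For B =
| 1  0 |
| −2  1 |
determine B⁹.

B = I + N where N = [[0, 0], [−2, 0]] is strictly lower-triangular, so N² = 0.
(I + N)⁹ = I + 9·N = [[1, 0], [−18, 1]].

[[1, 0], [−18, 1]]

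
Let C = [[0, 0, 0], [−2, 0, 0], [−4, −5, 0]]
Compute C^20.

C is strictly triangular, hence nilpotent: C^3 = 0, so C^20 = 0.

[[0, 0, 0], [0, 0, 0], [0, 0, 0]]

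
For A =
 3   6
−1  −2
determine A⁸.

[[3, 6], [−1, −2]]

A² = A (a projection; rank 1, trace 1), so A⁸ = A.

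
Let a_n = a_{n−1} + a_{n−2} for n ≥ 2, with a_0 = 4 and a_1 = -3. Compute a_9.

With companion matrix C = [[1, 1], [1, 0]], [a_n, a_{n−1}]ᵀ = C·[a_{n−1}, a_{n−2}]ᵀ, so [a_9, a_8]ᵀ = C^8·[a_1, a_0]ᵀ.
C^8 = [[34, 21], [21, 13]], giving [a_9, a_8]ᵀ = [[-18], [-11]].

-18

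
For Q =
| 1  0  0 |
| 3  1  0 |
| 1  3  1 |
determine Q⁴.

Q = I + N where N = [[0, 0, 0], [3, 0, 0], [1, 3, 0]] is strictly lower-triangular, so N³ = 0.
(I + N)⁴ = I + 4·N + 6·N² = [[1, 0, 0], [12, 1, 0], [58, 12, 1]].

[[1, 0, 0], [12, 1, 0], [58, 12, 1]]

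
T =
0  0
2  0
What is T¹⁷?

[[0, 0], [0, 0]]

T is strictly triangular, hence nilpotent: T² = 0, so T¹⁷ = 0.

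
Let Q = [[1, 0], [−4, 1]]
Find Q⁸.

[[1, 0], [−32, 1]]

Q = I + N where N = [[0, 0], [−4, 0]] is strictly lower-triangular, so N² = 0.
(I + N)⁸ = I + 8·N = [[1, 0], [−32, 1]].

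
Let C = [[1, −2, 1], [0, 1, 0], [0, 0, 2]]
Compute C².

[[1, −4, 3], [0, 1, 0], [0, 0, 4]]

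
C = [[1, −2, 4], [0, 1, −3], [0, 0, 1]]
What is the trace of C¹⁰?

3

C = I + N where N = [[0, −2, 4], [0, 0, −3], [0, 0, 0]] is strictly upper-triangular, so N³ = 0.
(I + N)¹⁰ = I + 10·N + 45·N² = [[1, −20, 310], [0, 1, −30], [0, 0, 1]].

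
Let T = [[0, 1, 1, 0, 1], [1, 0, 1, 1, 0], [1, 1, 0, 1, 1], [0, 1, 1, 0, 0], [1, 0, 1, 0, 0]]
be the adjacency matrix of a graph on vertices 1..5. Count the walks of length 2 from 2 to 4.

1

The number of length-2 walks from vertex 2 to vertex 4 is entry (2,4) of T^2, where T is the adjacency matrix.
T^2 = [[3, 1, 2, 2, 1], [1, 3, 2, 1, 2], [2, 2, 4, 1, 1], [2, 1, 1, 2, 1], [1, 2, 1, 1, 2]]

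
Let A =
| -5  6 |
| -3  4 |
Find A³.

[[-17, 18], [-9, 10]]

tr A = -1 and det A = -2, so the characteristic polynomial is λ² − (-1)λ + (-2) with roots -2 and 1.
Eigenvectors give P = [[2, 1], [1, 1]] with P⁻¹ = [[1, -1], [-1, 2]], and A = P·diag(-2, 1)·P⁻¹.
Then A³ = P·diag(-8, 1)·P⁻¹ = [[-16, 1], [-8, 1]] · [[1, -1], [-1, 2]] = [[-17, 18], [-9, 10]].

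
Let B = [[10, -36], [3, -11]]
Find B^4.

tr B = -1 and det B = -2, so the characteristic polynomial is λ² − (-1)λ + (-2) with roots 1 and -2.
Eigenvectors give P = [[-4, 3], [-1, 1]] with P⁻¹ = [[-1, 3], [-1, 4]], and B = P·diag(1, -2)·P⁻¹.
Then B^4 = P·diag(1, 16)·P⁻¹ = [[-4, 48], [-1, 16]] · [[-1, 3], [-1, 4]] = [[-44, 180], [-15, 61]].

[[-44, 180], [-15, 61]]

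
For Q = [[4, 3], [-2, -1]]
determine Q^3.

[[22, 21], [-14, -13]]

tr Q = 3 and det Q = 2, so the characteristic polynomial is λ² − (3)λ + (2) with roots 2 and 1.
Eigenvectors give P = [[3, -1], [-2, 1]] with P⁻¹ = [[1, 1], [2, 3]], and Q = P·diag(2, 1)·P⁻¹.
Then Q^3 = P·diag(8, 1)·P⁻¹ = [[24, -1], [-16, 1]] · [[1, 1], [2, 3]] = [[22, 21], [-14, -13]].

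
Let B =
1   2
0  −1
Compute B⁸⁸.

[[1, 0], [0, 1]]

B² = I (check: tr B = 0 and det B = −1), so B⁸⁸ = I since 88 is even.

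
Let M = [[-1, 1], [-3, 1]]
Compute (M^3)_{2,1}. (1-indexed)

6

M^2 = [[-2, 0], [0, -2]]
M^3 = [[2, -2], [6, -2]]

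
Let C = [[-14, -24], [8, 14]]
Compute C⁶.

[[64, 0], [0, 64]]

tr C = 0 and det C = -4, so the characteristic polynomial is λ² − (0)λ + (-4) with roots 2 and -2.
Eigenvectors give P = [[-3, -2], [2, 1]] with P⁻¹ = [[1, 2], [-2, -3]], and C = P·diag(2, -2)·P⁻¹.
Then C⁶ = P·diag(64, 64)·P⁻¹ = [[-192, -128], [128, 64]] · [[1, 2], [-2, -3]] = [[64, 0], [0, 64]].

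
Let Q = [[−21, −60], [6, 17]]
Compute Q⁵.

tr Q = −4 and det Q = 3, so the characteristic polynomial is λ² − (−4)λ + (3) with roots −3 and −1.
Eigenvectors give P = [[10, −3], [−3, 1]] with P⁻¹ = [[1, 3], [3, 10]], and Q = P·diag(−3, −1)·P⁻¹.
Then Q⁵ = P·diag(−243, −1)·P⁻¹ = [[−2430, 3], [729, −1]] · [[1, 3], [3, 10]] = [[−2421, −7260], [726, 2177]].

[[−2421, −7260], [726, 2177]]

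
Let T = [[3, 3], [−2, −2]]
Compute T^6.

[[3, 3], [−2, −2]]

T² = T (a projection; rank 1, trace 1), so T^6 = T.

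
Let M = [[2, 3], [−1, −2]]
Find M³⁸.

M² = I (check: tr M = 0 and det M = −1), so M³⁸ = I since 38 is even.

[[1, 0], [0, 1]]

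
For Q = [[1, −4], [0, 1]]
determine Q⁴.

Q = I + N where N = [[0, −4], [0, 0]] is strictly upper-triangular, so N² = 0.
(I + N)⁴ = I + 4·N = [[1, −16], [0, 1]].

[[1, −16], [0, 1]]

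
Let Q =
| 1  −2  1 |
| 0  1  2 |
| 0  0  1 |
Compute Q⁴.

[[1, −8, −20], [0, 1, 8], [0, 0, 1]]

Q = I + N where N = [[0, −2, 1], [0, 0, 2], [0, 0, 0]] is strictly upper-triangular, so N³ = 0.
(I + N)⁴ = I + 4·N + 6·N² = [[1, −8, −20], [0, 1, 8], [0, 0, 1]].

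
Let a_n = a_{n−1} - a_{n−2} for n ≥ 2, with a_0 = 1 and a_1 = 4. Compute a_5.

-3

With companion matrix T = [[1, -1], [1, 0]], [a_n, a_{n−1}]ᵀ = T·[a_{n−1}, a_{n−2}]ᵀ, so [a_5, a_4]ᵀ = T^4·[a_1, a_0]ᵀ.
T^4 = [[-1, 1], [-1, 0]], giving [a_5, a_4]ᵀ = [[-3], [-4]].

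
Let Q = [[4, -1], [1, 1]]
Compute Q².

[[15, -5], [5, 0]]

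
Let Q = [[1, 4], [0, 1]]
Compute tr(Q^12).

Q = I + N where N = [[0, 4], [0, 0]] is strictly upper-triangular, so N^2 = 0.
(I + N)^12 = I + 12·N = [[1, 48], [0, 1]].

2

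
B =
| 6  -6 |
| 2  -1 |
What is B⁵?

[[876, -1266], [422, -601]]

tr B = 5 and det B = 6, so the characteristic polynomial is λ² − (5)λ + (6) with roots 2 and 3.
Eigenvectors give P = [[-3, 2], [-2, 1]] with P⁻¹ = [[1, -2], [2, -3]], and B = P·diag(2, 3)·P⁻¹.
Then B⁵ = P·diag(32, 243)·P⁻¹ = [[-96, 486], [-64, 243]] · [[1, -2], [2, -3]] = [[876, -1266], [422, -601]].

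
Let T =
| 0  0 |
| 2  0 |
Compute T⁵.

[[0, 0], [0, 0]]

T is strictly triangular, hence nilpotent: T² = 0, so T⁵ = 0.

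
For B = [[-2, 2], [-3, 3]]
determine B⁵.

B² = B (a projection; rank 1, trace 1), so B⁵ = B.

[[-2, 2], [-3, 3]]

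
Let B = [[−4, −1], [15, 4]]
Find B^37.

[[−4, −1], [15, 4]]

B² = I (check: tr B = 0 and det B = −1), so B^37 = B since 37 is odd.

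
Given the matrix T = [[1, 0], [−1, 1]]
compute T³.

[[1, 0], [−3, 1]]

T = I + N where N = [[0, 0], [−1, 0]] is strictly lower-triangular, so N² = 0.
(I + N)³ = I + 3·N = [[1, 0], [−3, 1]].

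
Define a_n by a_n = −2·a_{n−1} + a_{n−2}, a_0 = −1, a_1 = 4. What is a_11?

25342

With companion matrix Q = [[−2, 1], [1, 0]], [a_n, a_{n−1}]ᵀ = Q·[a_{n−1}, a_{n−2}]ᵀ, so [a_11, a_10]ᵀ = Q^10·[a_1, a_0]ᵀ.
Q^10 = [[5741, −2378], [−2378, 985]], giving [a_11, a_10]ᵀ = [[25342], [−10497]].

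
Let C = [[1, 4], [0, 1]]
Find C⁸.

C = I + N where N = [[0, 4], [0, 0]] is strictly upper-triangular, so N² = 0.
(I + N)⁸ = I + 8·N = [[1, 32], [0, 1]].

[[1, 32], [0, 1]]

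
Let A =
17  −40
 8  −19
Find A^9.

tr A = −2 and det A = −3, so the characteristic polynomial is λ² − (−2)λ + (−3) with roots 1 and −3.
Eigenvectors give P = [[5, 2], [2, 1]] with P⁻¹ = [[1, −2], [−2, 5]], and A = P·diag(1, −3)·P⁻¹.
Then A^9 = P·diag(1, −19683)·P⁻¹ = [[5, −39366], [2, −19683]] · [[1, −2], [−2, 5]] = [[78737, −196840], [39368, −98419]].

[[78737, −196840], [39368, −98419]]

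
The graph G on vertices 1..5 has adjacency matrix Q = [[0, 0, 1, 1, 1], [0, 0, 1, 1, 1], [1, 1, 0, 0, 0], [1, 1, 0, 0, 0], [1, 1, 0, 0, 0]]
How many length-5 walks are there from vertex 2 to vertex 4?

The number of length-5 walks from vertex 2 to vertex 4 is entry (2,4) of Q⁵, where Q is the adjacency matrix.
Q² = [[3, 3, 0, 0, 0], [3, 3, 0, 0, 0], [0, 0, 2, 2, 2], [0, 0, 2, 2, 2], [0, 0, 2, 2, 2]]
Q³ = [[0, 0, 6, 6, 6], [0, 0, 6, 6, 6], [6, 6, 0, 0, 0], [6, 6, 0, 0, 0], [6, 6, 0, 0, 0]]
Q⁴ = [[18, 18, 0, 0, 0], [18, 18, 0, 0, 0], [0, 0, 12, 12, 12], [0, 0, 12, 12, 12], [0, 0, 12, 12, 12]]
Q⁵ = [[0, 0, 36, 36, 36], [0, 0, 36, 36, 36], [36, 36, 0, 0, 0], [36, 36, 0, 0, 0], [36, 36, 0, 0, 0]]

36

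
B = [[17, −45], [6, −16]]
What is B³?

[[53, −135], [18, −46]]

tr B = 1 and det B = −2, so the characteristic polynomial is λ² − (1)λ + (−2) with roots −1 and 2.
Eigenvectors give P = [[−5, 3], [−2, 1]] with P⁻¹ = [[1, −3], [2, −5]], and B = P·diag(−1, 2)·P⁻¹.
Then B³ = P·diag(−1, 8)·P⁻¹ = [[5, 24], [2, 8]] · [[1, −3], [2, −5]] = [[53, −135], [18, −46]].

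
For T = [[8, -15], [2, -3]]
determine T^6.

tr T = 5 and det T = 6, so the characteristic polynomial is λ² − (5)λ + (6) with roots 3 and 2.
Eigenvectors give P = [[3, 5], [1, 2]] with P⁻¹ = [[2, -5], [-1, 3]], and T = P·diag(3, 2)·P⁻¹.
Then T^6 = P·diag(729, 64)·P⁻¹ = [[2187, 320], [729, 128]] · [[2, -5], [-1, 3]] = [[4054, -9975], [1330, -3261]].

[[4054, -9975], [1330, -3261]]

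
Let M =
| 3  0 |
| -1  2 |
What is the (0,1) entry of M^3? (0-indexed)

0

tr M = 5 and det M = 6, so the characteristic polynomial is λ² − (5)λ + (6) with roots 3 and 2.
Eigenvectors give P = [[-1, 0], [1, 1]] with P⁻¹ = [[-1, 0], [1, 1]], and M = P·diag(3, 2)·P⁻¹.
Then M^3 = P·diag(27, 8)·P⁻¹ = [[-27, 0], [27, 8]] · [[-1, 0], [1, 1]] = [[27, 0], [-19, 8]].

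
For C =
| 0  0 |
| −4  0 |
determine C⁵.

[[0, 0], [0, 0]]

C is strictly triangular, hence nilpotent: C² = 0, so C⁵ = 0.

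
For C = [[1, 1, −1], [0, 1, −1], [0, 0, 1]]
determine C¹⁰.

[[1, 10, −55], [0, 1, −10], [0, 0, 1]]

C = I + N where N = [[0, 1, −1], [0, 0, −1], [0, 0, 0]] is strictly upper-triangular, so N³ = 0.
(I + N)¹⁰ = I + 10·N + 45·N² = [[1, 10, −55], [0, 1, −10], [0, 0, 1]].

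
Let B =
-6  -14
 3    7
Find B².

B² = B (a projection; rank 1, trace 1), so B² = B.

[[-6, -14], [3, 7]]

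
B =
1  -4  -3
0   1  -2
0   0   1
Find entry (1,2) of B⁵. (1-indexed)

B = I + N where N = [[0, -4, -3], [0, 0, -2], [0, 0, 0]] is strictly upper-triangular, so N³ = 0.
(I + N)⁵ = I + 5·N + 10·N² = [[1, -20, 65], [0, 1, -10], [0, 0, 1]].

-20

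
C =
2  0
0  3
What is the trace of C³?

C² = [[4, 0], [0, 9]]
C³ = [[8, 0], [0, 27]]

35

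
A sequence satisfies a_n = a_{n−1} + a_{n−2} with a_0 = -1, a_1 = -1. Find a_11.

-144

With companion matrix A = [[1, 1], [1, 0]], [a_n, a_{n−1}]ᵀ = A·[a_{n−1}, a_{n−2}]ᵀ, so [a_11, a_10]ᵀ = A¹⁰·[a_1, a_0]ᵀ.
A¹⁰ = [[89, 55], [55, 34]], giving [a_11, a_10]ᵀ = [[-144], [-89]].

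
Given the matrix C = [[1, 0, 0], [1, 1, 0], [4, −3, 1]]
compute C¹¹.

C = I + N where N = [[0, 0, 0], [1, 0, 0], [4, −3, 0]] is strictly lower-triangular, so N³ = 0.
(I + N)¹¹ = I + 11·N + 55·N² = [[1, 0, 0], [11, 1, 0], [−121, −33, 1]].

[[1, 0, 0], [11, 1, 0], [−121, −33, 1]]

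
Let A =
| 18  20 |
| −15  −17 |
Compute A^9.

tr A = 1 and det A = −6, so the characteristic polynomial is λ² − (1)λ + (−6) with roots 3 and −2.
Eigenvectors give P = [[4, 1], [−3, −1]] with P⁻¹ = [[1, 1], [−3, −4]], and A = P·diag(3, −2)·P⁻¹.
Then A^9 = P·diag(19683, −512)·P⁻¹ = [[78732, −512], [−59049, 512]] · [[1, 1], [−3, −4]] = [[80268, 80780], [−60585, −61097]].

[[80268, 80780], [−60585, −61097]]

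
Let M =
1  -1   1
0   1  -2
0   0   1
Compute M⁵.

M = I + N where N = [[0, -1, 1], [0, 0, -2], [0, 0, 0]] is strictly upper-triangular, so N³ = 0.
(I + N)⁵ = I + 5·N + 10·N² = [[1, -5, 25], [0, 1, -10], [0, 0, 1]].

[[1, -5, 25], [0, 1, -10], [0, 0, 1]]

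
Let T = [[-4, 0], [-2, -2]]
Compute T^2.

[[16, 0], [12, 4]]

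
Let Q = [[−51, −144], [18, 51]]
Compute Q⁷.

[[−37179, −104976], [13122, 37179]]

tr Q = 0 and det Q = −9, so the characteristic polynomial is λ² − (0)λ + (−9) with roots −3 and 3.
Eigenvectors give P = [[3, 8], [−1, −3]] with P⁻¹ = [[3, 8], [−1, −3]], and Q = P·diag(−3, 3)·P⁻¹.
Then Q⁷ = P·diag(−2187, 2187)·P⁻¹ = [[−6561, 17496], [2187, −6561]] · [[3, 8], [−1, −3]] = [[−37179, −104976], [13122, 37179]].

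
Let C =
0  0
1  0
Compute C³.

C is strictly triangular, hence nilpotent: C² = 0, so C³ = 0.

[[0, 0], [0, 0]]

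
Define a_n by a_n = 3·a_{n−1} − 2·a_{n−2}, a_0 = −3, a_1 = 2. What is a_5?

With companion matrix C = [[3, −2], [1, 0]], [a_n, a_{n−1}]ᵀ = C·[a_{n−1}, a_{n−2}]ᵀ, so [a_5, a_4]ᵀ = C⁴·[a_1, a_0]ᵀ.
C⁴ = [[31, −30], [15, −14]], giving [a_5, a_4]ᵀ = [[152], [72]].

152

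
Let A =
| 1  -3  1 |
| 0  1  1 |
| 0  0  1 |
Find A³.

A = I + N where N = [[0, -3, 1], [0, 0, 1], [0, 0, 0]] is strictly upper-triangular, so N³ = 0.
(I + N)³ = I + 3·N + 3·N² = [[1, -9, -6], [0, 1, 3], [0, 0, 1]].

[[1, -9, -6], [0, 1, 3], [0, 0, 1]]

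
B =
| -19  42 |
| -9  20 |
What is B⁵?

[[-199, 462], [-99, 230]]

tr B = 1 and det B = -2, so the characteristic polynomial is λ² − (1)λ + (-2) with roots -1 and 2.
Eigenvectors give P = [[7, 2], [3, 1]] with P⁻¹ = [[1, -2], [-3, 7]], and B = P·diag(-1, 2)·P⁻¹.
Then B⁵ = P·diag(-1, 32)·P⁻¹ = [[-7, 64], [-3, 32]] · [[1, -2], [-3, 7]] = [[-199, 462], [-99, 230]].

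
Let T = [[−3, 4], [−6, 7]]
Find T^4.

[[−159, 160], [−240, 241]]

tr T = 4 and det T = 3, so the characteristic polynomial is λ² − (4)λ + (3) with roots 3 and 1.
Eigenvectors give P = [[−2, 1], [−3, 1]] with P⁻¹ = [[1, −1], [3, −2]], and T = P·diag(3, 1)·P⁻¹.
Then T^4 = P·diag(81, 1)·P⁻¹ = [[−162, 1], [−243, 1]] · [[1, −1], [3, −2]] = [[−159, 160], [−240, 241]].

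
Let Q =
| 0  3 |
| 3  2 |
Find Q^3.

Q^2 = [[9, 6], [6, 13]]
Q^3 = [[18, 39], [39, 44]]

[[18, 39], [39, 44]]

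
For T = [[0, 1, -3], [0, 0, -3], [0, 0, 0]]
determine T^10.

T is strictly triangular, hence nilpotent: T^3 = 0, so T^10 = 0.

[[0, 0, 0], [0, 0, 0], [0, 0, 0]]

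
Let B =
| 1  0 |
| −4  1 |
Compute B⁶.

[[1, 0], [−24, 1]]

B = I + N where N = [[0, 0], [−4, 0]] is strictly lower-triangular, so N² = 0.
(I + N)⁶ = I + 6·N = [[1, 0], [−24, 1]].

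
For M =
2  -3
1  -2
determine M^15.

M² = I (check: tr M = 0 and det M = -1), so M^15 = M since 15 is odd.

[[2, -3], [1, -2]]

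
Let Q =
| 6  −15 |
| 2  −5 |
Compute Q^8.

[[6, −15], [2, −5]]

Q² = Q (a projection; rank 1, trace 1), so Q^8 = Q.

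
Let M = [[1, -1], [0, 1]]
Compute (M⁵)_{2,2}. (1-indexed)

1

M = I + N where N = [[0, -1], [0, 0]] is strictly upper-triangular, so N² = 0.
(I + N)⁵ = I + 5·N = [[1, -5], [0, 1]].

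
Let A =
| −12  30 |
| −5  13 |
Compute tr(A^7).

2059

tr A = 1 and det A = −6, so the characteristic polynomial is λ² − (1)λ + (−6) with roots −2 and 3.
Eigenvectors give P = [[3, 2], [1, 1]] with P⁻¹ = [[1, −2], [−1, 3]], and A = P·diag(−2, 3)·P⁻¹.
Then A^7 = P·diag(−128, 2187)·P⁻¹ = [[−384, 4374], [−128, 2187]] · [[1, −2], [−1, 3]] = [[−4758, 13890], [−2315, 6817]].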